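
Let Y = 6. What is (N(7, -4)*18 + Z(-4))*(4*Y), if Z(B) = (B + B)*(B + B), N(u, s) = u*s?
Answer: -10560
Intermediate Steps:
N(u, s) = s*u
Z(B) = 4*B**2 (Z(B) = (2*B)*(2*B) = 4*B**2)
(N(7, -4)*18 + Z(-4))*(4*Y) = (-4*7*18 + 4*(-4)**2)*(4*6) = (-28*18 + 4*16)*24 = (-504 + 64)*24 = -440*24 = -10560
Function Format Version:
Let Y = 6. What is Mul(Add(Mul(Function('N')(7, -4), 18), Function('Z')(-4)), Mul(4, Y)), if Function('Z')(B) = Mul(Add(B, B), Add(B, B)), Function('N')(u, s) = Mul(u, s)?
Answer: -10560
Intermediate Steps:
Function('N')(u, s) = Mul(s, u)
Function('Z')(B) = Mul(4, Pow(B, 2)) (Function('Z')(B) = Mul(Mul(2, B), Mul(2, B)) = Mul(4, Pow(B, 2)))
Mul(Add(Mul(Function('N')(7, -4), 18), Function('Z')(-4)), Mul(4, Y)) = Mul(Add(Mul(Mul(-4, 7), 18), Mul(4, Pow(-4, 2))), Mul(4, 6)) = Mul(Add(Mul(-28, 18), Mul(4, 16)), 24) = Mul(Add(-504, 64), 24) = Mul(-440, 24) = -10560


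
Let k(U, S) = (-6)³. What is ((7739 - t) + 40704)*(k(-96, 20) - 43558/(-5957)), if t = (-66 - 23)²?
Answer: -50375086388/5957 ≈ -8.4564e+6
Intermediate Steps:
t = 7921 (t = (-89)² = 7921)
k(U, S) = -216
((7739 - t) + 40704)*(k(-96, 20) - 43558/(-5957)) = ((7739 - 1*7921) + 40704)*(-216 - 43558/(-5957)) = ((7739 - 7921) + 40704)*(-216 - 43558*(-1/5957)) = (-182 + 40704)*(-216 + 43558/5957) = 40522*(-1243154/5957) = -50375086388/5957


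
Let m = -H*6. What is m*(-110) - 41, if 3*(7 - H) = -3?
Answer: 5239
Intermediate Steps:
H = 8 (H = 7 - ⅓*(-3) = 7 + 1 = 8)
m = -48 (m = -1*8*6 = -8*6 = -48)
m*(-110) - 41 = -48*(-110) - 41 = 5280 - 41 = 5239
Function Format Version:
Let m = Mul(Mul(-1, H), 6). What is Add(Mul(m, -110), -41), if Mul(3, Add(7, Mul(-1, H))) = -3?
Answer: 5239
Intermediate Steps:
H = 8 (H = Add(7, Mul(Rational(-1, 3), -3)) = Add(7, 1) = 8)
m = -48 (m = Mul(Mul(-1, 8), 6) = Mul(-8, 6) = -48)
Add(Mul(m, -110), -41) = Add(Mul(-48, -110), -41) = Add(5280, -41) = 5239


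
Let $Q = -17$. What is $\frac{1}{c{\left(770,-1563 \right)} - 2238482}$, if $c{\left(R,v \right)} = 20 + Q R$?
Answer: $- \frac{1}{2251552} \approx -4.4414 \cdot 10^{-7}$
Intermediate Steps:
$c{\left(R,v \right)} = 20 - 17 R$
$\frac{1}{c{\left(770,-1563 \right)} - 2238482} = \frac{1}{\left(20 - 13090\right) - 2238482} = \frac{1}{-13070 - 2238482} = \frac{1}{-2251552} = - \frac{1}{2251552}$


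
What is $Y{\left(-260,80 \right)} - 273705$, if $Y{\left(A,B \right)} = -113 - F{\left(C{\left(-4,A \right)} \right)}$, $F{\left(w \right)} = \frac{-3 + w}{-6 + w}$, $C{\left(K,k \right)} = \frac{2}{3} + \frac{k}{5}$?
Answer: $- \frac{47096859}{172} \approx -2.7382 \cdot 10^{5}$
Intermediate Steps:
$C{\left(K,k \right)} = \frac{2}{3} + \frac{k}{5}$ ($C{\left(K,k \right)} = 2 \cdot \frac{1}{3} + k \frac{1}{5} = \frac{2}{3} + \frac{k}{5}$)
$F{\left(w \right)} = \frac{-3 + w}{-6 + w}$
$Y{\left(A,B \right)} = -113 - \frac{- \frac{7}{3} + \frac{A}{5}}{- \frac{16}{3} + \frac{A}{5}}$ ($Y{\left(A,B \right)} = -113 - \frac{-3 + \left(\frac{2}{3} + \frac{A}{5}\right)}{-6 + \left(\frac{2}{3} + \frac{A}{5}\right)} = -113 - \frac{- \frac{7}{3} + \frac{A}{5}}{- \frac{16}{3} + \frac{A}{5}}$)
$Y{\left(-260,80 \right)} - 273705 = \frac{3 \left(3025 - -29640\right)}{-80 + 3 \left(-260\right)} - 273705 = \frac{3 \left(3025 + 29640\right)}{-80 - 780} - 273705 = 3 \frac{1}{-860} \cdot 32665 - 273705 = 3 \left(- \frac{1}{860}\right) 32665 - 273705 = - \frac{19599}{172} - 273705 = - \frac{47096859}{172}$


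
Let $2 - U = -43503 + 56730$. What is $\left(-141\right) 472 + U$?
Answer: $-79777$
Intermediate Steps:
$U = -13225$ ($U = 2 - \left(-43503 + 56730\right) = 2 - 13227 = -13225$)
$\left(-141\right) 472 + U = \left(-141\right) 472 - 13225 = -66552 - 13225 = -79777$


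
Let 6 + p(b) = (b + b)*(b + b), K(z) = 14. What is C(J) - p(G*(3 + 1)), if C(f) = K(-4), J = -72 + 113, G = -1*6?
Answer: -2284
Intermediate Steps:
G = -6
p(b) = -6 + 4*b² (p(b) = -6 + (b + b)*(b + b) = -6 + (2*b)*(2*b) = -6 + 4*b²)
J = 41
C(f) = 14
C(J) - p(G*(3 + 1)) = 14 - (-6 + 4*(-6*(3 + 1))²) = 14 - (-6 + 4*(-6*4)²) = 14 - (-6 + 4*(-24)²) = 14 - (-6 + 4*576) = 14 - (-6 + 2304) = 14 - 1*2298 = 14 - 2298 = -2284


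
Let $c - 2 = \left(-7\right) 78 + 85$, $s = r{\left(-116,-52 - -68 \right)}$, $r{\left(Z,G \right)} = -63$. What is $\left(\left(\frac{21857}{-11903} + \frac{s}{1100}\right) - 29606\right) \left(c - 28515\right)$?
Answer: $\frac{510554847656313}{595150} \approx 8.5786 \cdot 10^{8}$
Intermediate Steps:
$s = -63$
$c = -459$ ($c = 2 + \left(\left(-7\right) 78 + 85\right) = 2 + \left(-546 + 85\right) = 2 - 461 = -459$)
$\left(\left(\frac{21857}{-11903} + \frac{s}{1100}\right) - 29606\right) \left(c - 28515\right) = \left(\left(\frac{21857}{-11903} - \frac{63}{1100}\right) - 29606\right) \left(-459 - 28515\right) = \left(\left(21857 \left(- \frac{1}{11903}\right) - \frac{63}{1100}\right) - 29606\right) \left(-28974\right) = \left(\left(- \frac{21857}{11903} - \frac{63}{1100}\right) - 29606\right) \left(-28974\right) = \left(- \frac{24792589}{13093300} - 29606\right) \left(-28974\right) = \left(- \frac{387665032389}{13093300}\right) \left(-28974\right) = \frac{510554847656313}{595150}$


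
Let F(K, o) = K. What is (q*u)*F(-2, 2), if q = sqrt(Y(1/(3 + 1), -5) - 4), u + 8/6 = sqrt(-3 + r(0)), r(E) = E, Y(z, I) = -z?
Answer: sqrt(51) + 4*I*sqrt(17)/3 ≈ 7.1414 + 5.4975*I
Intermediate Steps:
u = -4/3 + I*sqrt(3) (u = -4/3 + sqrt(-3 + 0) = -4/3 + sqrt(-3) = -4/3 + I*sqrt(3) ≈ -1.3333 + 1.732*I)
q = I*sqrt(17)/2 (q = sqrt(-1/(3 + 1) - 4) = sqrt(-1/4 - 4) = sqrt(-17/4) = I*sqrt(17)/2 ≈ 2.0616*I)
(q*u)*F(-2, 2) = ((I*sqrt(17)/2)*(-4/3 + I*sqrt(3)))*(-2) = (I*sqrt(17)*(-4/3 + I*sqrt(3))/2)*(-2) = -I*sqrt(17)*(-4/3 + I*sqrt(3))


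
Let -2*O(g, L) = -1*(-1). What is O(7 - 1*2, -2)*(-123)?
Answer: 123/2 ≈ 61.500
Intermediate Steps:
O(g, L) = -½ (O(g, L) = -(-1)*(-1)/2 = -½*1 = -½)
O(7 - 1*2, -2)*(-123) = -½*(-123) = 123/2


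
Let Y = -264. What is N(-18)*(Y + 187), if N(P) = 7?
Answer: -539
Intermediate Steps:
N(-18)*(Y + 187) = 7*(-264 + 187) = 7*(-77) = -539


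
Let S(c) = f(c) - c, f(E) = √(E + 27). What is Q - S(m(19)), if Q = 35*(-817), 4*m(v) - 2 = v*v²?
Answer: -107519/4 - √6969/2 ≈ -26922.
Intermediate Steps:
f(E) = √(27 + E)
m(v) = ½ + v³/4 (m(v) = ½ + (v*v²)/4 = ½ + v³/4)
S(c) = √(27 + c) - c
Q = -28595
Q - S(m(19)) = -28595 - (√(27 + (½ + (¼)*19³)) - (½ + (¼)*19³)) = -28595 - (√(27 + (½ + (¼)*6859)) - (½ + (¼)*6859)) = -28595 - (√(27 + (½ + 6859/4)) - (½ + 6859/4)) = -28595 - (√(27 + 6861/4) - 1*6861/4) = -28595 - (√(6969/4) - 6861/4) = -28595 - (√6969/2 - 6861/4) = -28595 - (-6861/4 + √6969/2) = -28595 + (6861/4 - √6969/2) = -107519/4 - √6969/2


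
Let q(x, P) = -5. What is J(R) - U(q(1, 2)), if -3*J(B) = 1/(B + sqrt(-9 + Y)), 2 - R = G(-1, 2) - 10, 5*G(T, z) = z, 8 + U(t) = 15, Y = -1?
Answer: (-105*sqrt(10) + 1223*I)/(3*(-58*I + 5*sqrt(10))) ≈ -7.0267 + 0.0072917*I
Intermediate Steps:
U(t) = 7 (U(t) = -8 + 15 = 7)
G(T, z) = z/5
R = 58/5 (R = 2 - ((1/5)*2 - 10) = 2 - (2/5 - 10) = 2 - 1*(-48/5) = 2 + 48/5 = 58/5 ≈ 11.600)
J(B) = -1/(3*(B + I*sqrt(10))) (J(B) = -1/(3*(B + sqrt(-9 - 1))) = -1/(3*(B + sqrt(-10))) = -1/(3*(B + I*sqrt(10))))
J(R) - U(q(1, 2)) = -1/(3*(58/5) + 3*I*sqrt(10)) - 1*7 = -1/(174/5 + 3*I*sqrt(10)) - 7 = -7 - 1/(174/5 + 3*I*sqrt(10))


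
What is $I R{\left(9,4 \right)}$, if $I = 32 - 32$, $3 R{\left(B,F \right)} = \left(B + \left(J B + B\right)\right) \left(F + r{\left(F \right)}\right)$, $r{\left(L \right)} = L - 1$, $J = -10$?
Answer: $0$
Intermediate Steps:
$r{\left(L \right)} = -1 + L$
$R{\left(B,F \right)} = - \frac{8 B \left(-1 + 2 F\right)}{3}$ ($R{\left(B,F \right)} = \frac{\left(B + \left(- 10 B + B\right)\right) \left(F + \left(-1 + F\right)\right)}{3} = \frac{\left(B - 9 B\right) \left(-1 + 2 F\right)}{3} = \frac{- 8 B \left(-1 + 2 F\right)}{3} = \frac{\left(-8\right) B \left(-1 + 2 F\right)}{3} = - \frac{8 B \left(-1 + 2 F\right)}{3}$)
$I = 0$ ($I = 32 - 32 = 0$)
$I R{\left(9,4 \right)} = 0 \cdot \frac{8}{3} \cdot 9 \left(1 - 8\right) = 0 \cdot \frac{8}{3} \cdot 9 \left(-7\right) = 0 \left(-168\right) = 0$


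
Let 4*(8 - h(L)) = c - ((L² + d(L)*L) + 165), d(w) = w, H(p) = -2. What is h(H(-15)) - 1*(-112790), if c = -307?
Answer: 112918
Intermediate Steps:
h(L) = 126 + L²/2 (h(L) = 8 - (-307 - ((L² + L*L) + 165))/4 = 8 - (-307 - ((L² + L²) + 165))/4 = 8 - (-307 - (2*L² + 165))/4 = 8 - (-307 - (165 + 2*L²))/4 = 8 - (-307 + (-165 - 2*L²))/4 = 8 - (-472 - 2*L²)/4 = 8 + (118 + L²/2) = 126 + L²/2)
h(H(-15)) - 1*(-112790) = (126 + (½)*(-2)²) - 1*(-112790) = (126 + (½)*4) + 112790 = (126 + 2) + 112790 = 128 + 112790 = 112918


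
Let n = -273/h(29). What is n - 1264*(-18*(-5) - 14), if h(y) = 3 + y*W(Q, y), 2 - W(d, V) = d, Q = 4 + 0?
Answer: -5283247/55 ≈ -96059.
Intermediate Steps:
Q = 4
W(d, V) = 2 - d
h(y) = 3 - 2*y (h(y) = 3 + y*(2 - 1*4) = 3 + y*(2 - 4) = 3 + y*(-2) = 3 - 2*y)
n = 273/55 (n = -273/(3 - 2*29) = -273/(3 - 58) = -273/(-55) = -273*(-1/55) = 273/55 ≈ 4.9636)
n - 1264*(-18*(-5) - 14) = 273/55 - 1264*(-18*(-5) - 14) = 273/55 - 1264*(90 - 14) = 273/55 - 1264*76 = 273/55 - 96064 = -5283247/55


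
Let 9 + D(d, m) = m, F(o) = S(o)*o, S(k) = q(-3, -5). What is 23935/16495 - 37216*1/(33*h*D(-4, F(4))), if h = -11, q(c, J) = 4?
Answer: 134939351/8382759 ≈ 16.097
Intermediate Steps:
S(k) = 4
F(o) = 4*o
D(d, m) = -9 + m
23935/16495 - 37216*1/(33*h*D(-4, F(4))) = 23935/16495 - 37216*(-1/(363*(-9 + 4*4))) = 23935*(1/16495) - 37216*(-1/(363*(-9 + 16))) = 4787/3299 - 37216/((-363*7)) = 4787/3299 - 37216/(-2541) = 4787/3299 - 37216*(-1/2541) = 4787/3299 + 37216/2541 = 134939351/8382759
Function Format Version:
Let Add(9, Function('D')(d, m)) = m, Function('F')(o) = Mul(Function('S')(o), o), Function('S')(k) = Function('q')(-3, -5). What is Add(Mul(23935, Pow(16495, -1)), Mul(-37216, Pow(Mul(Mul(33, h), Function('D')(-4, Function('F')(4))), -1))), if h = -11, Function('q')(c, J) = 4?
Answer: Rational(134939351, 8382759) ≈ 16.097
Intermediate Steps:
Function('S')(k) = 4
Function('F')(o) = Mul(4, o)
Function('D')(d, m) = Add(-9, m)
Add(Mul(23935, Pow(16495, -1)), Mul(-37216, Pow(Mul(Mul(33, h), Function('D')(-4, Function('F')(4))), -1))) = Add(Mul(23935, Pow(16495, -1)), Mul(-37216, Pow(Mul(Mul(33, -11), Add(-9, Mul(4, 4))), -1))) = Add(Mul(23935, Rational(1, 16495)), Mul(-37216, Pow(Mul(-363, Add(-9, 16)), -1))) = Add(Rational(4787, 3299), Mul(-37216, Pow(Mul(-363, 7), -1))) = Add(Rational(4787, 3299), Mul(-37216, Pow(-2541, -1))) = Add(Rational(4787, 3299), Mul(-37216, Rational(-1, 2541))) = Add(Rational(4787, 3299), Rational(37216, 2541)) = Rational(134939351, 8382759)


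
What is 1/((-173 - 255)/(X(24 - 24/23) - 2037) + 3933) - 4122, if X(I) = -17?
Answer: -16650426383/4039405 ≈ -4122.0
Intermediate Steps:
1/((-173 - 255)/(X(24 - 24/23) - 2037) + 3933) - 4122 = 1/((-173 - 255)/(-17 - 2037) + 3933) - 4122 = 1/(-428/(-2054) + 3933) - 4122 = 1/(-428*(-1/2054) + 3933) - 4122 = 1/(214/1027 + 3933) - 4122 = 1/(4039405/1027) - 4122 = 1027/4039405 - 4122 = -16650426383/4039405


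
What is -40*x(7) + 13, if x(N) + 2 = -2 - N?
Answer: 453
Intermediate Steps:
x(N) = -4 - N (x(N) = -2 + (-2 - N) = -4 - N)
-40*x(7) + 13 = -40*(-4 - 1*7) + 13 = -40*(-4 - 7) + 13 = -40*(-11) + 13 = 440 + 13 = 453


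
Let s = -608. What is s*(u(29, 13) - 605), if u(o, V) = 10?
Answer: 361760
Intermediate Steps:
s*(u(29, 13) - 605) = -608*(10 - 605) = -608*(-595) = 361760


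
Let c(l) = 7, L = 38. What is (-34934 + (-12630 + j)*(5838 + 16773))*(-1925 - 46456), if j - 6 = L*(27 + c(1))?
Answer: 12398249849466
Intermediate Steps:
j = 1298 (j = 6 + 38*(27 + 7) = 6 + 38*34 = 6 + 1292 = 1298)
(-34934 + (-12630 + j)*(5838 + 16773))*(-1925 - 46456) = (-34934 + (-12630 + 1298)*(5838 + 16773))*(-1925 - 46456) = (-34934 - 11332*22611)*(-48381) = (-34934 - 256227852)*(-48381) = -256262786*(-48381) = 12398249849466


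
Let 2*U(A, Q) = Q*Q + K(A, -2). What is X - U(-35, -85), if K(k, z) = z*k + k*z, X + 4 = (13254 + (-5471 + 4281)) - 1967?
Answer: 12821/2 ≈ 6410.5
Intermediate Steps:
X = 10093 (X = -4 + ((13254 + (-5471 + 4281)) - 1967) = -4 + ((13254 - 1190) - 1967) = -4 + (12064 - 1967) = -4 + 10097 = 10093)
K(k, z) = 2*k*z (K(k, z) = k*z + k*z = 2*k*z)
U(A, Q) = Q²/2 - 2*A (U(A, Q) = (Q*Q + 2*A*(-2))/2 = (Q² - 4*A)/2 = Q²/2 - 2*A)
X - U(-35, -85) = 10093 - ((½)*(-85)² - 2*(-35)) = 10093 - ((½)*7225 + 70) = 10093 - (7225/2 + 70) = 10093 - 1*7365/2 = 10093 - 7365/2 = 12821/2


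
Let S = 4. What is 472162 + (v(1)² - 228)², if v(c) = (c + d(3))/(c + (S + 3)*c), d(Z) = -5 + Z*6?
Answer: 133826273/256 ≈ 5.2276e+5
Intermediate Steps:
d(Z) = -5 + 6*Z
v(c) = (13 + c)/(8*c) (v(c) = (c + (-5 + 6*3))/(c + (4 + 3)*c) = (c + (-5 + 18))/(c + 7*c) = (c + 13)/((8*c)) = (13 + c)*(1/(8*c)) = (13 + c)/(8*c))
472162 + (v(1)² - 228)² = 472162 + (((⅛)*(13 + 1)/1)² - 228)² = 472162 + (((⅛)*1*14)² - 228)² = 472162 + ((7/4)² - 228)² = 472162 + (49/16 - 228)² = 472162 + (-3599/16)² = 472162 + 12952801/256 = 133826273/256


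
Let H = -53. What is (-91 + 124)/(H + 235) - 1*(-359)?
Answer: 65371/182 ≈ 359.18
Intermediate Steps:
(-91 + 124)/(H + 235) - 1*(-359) = (-91 + 124)/(-53 + 235) - 1*(-359) = 33/182 + 359 = 65371/182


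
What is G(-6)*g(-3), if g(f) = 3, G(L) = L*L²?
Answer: -648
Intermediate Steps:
G(L) = L³
G(-6)*g(-3) = (-6)³*3 = -216*3 = -648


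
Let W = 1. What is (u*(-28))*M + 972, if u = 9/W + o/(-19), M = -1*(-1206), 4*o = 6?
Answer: -5705208/19 ≈ -3.0027e+5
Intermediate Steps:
o = 3/2 (o = (¼)*6 = 3/2 ≈ 1.5000)
M = 1206
u = 339/38 (u = 9/1 + (3/2)/(-19) = 9*1 + (3/2)*(-1/19) = 9 - 3/38 = 339/38 ≈ 8.9211)
(u*(-28))*M + 972 = ((339/38)*(-28))*1206 + 972 = -4746/19*1206 + 972 = -5723676/19 + 972 = -5705208/19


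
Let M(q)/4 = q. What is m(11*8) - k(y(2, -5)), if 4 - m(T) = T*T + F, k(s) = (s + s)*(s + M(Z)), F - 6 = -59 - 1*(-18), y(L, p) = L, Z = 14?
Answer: -7937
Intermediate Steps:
M(q) = 4*q
F = -35 (F = 6 + (-59 - 1*(-18)) = 6 + (-59 + 18) = 6 - 41 = -35)
k(s) = 2*s*(56 + s) (k(s) = (s + s)*(s + 4*14) = (2*s)*(s + 56) = (2*s)*(56 + s) = 2*s*(56 + s))
m(T) = 39 - T² (m(T) = 4 - (T*T - 35) = 4 - (T² - 35) = 4 - (-35 + T²) = 4 + (35 - T²) = 39 - T²)
m(11*8) - k(y(2, -5)) = (39 - (11*8)²) - 2*2*(56 + 2) = (39 - 1*88²) - 2*2*58 = (39 - 1*7744) - 1*232 = (39 - 7744) - 232 = -7705 - 232 = -7937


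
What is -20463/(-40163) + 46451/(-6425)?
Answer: -1734136738/258047275 ≈ -6.7202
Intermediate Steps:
-20463/(-40163) + 46451/(-6425) = -20463*(-1/40163) + 46451*(-1/6425) = 20463/40163 - 46451/6425 = -1734136738/258047275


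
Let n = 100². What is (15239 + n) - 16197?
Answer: 9042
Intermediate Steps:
n = 10000
(15239 + n) - 16197 = (15239 + 10000) - 16197 = 25239 - 16197 = 9042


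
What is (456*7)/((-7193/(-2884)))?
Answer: 9205728/7193 ≈ 1279.8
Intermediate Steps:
(456*7)/((-7193/(-2884))) = 3192/((-7193*(-1/2884))) = 3192/(7193/2884) = 3192*(2884/7193) = 9205728/7193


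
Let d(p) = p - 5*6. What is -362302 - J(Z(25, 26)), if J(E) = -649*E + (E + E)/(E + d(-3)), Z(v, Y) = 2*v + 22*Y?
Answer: 24369220/589 ≈ 41374.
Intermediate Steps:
d(p) = -30 + p (d(p) = p - 30 = -30 + p)
J(E) = -649*E + 2*E/(-33 + E) (J(E) = -649*E + (E + E)/(E + (-30 - 3)) = -649*E + (2*E)/(E - 33) = -649*E + (2*E)/(-33 + E) = -649*E + 2*E/(-33 + E))
-362302 - J(Z(25, 26)) = -362302 - (2*25 + 22*26)*(21419 - 649*(2*25 + 22*26))/(-33 + (2*25 + 22*26)) = -362302 - (50 + 572)*(21419 - 649*(50 + 572))/(-33 + (50 + 572)) = -362302 - 622*(21419 - 649*622)/(-33 + 622) = -362302 - 622*(21419 - 403678)/589 = -362302 - 622*(-382259)/589 = -362302 - 1*(-237765098/589) = -362302 + 237765098/589 = 24369220/589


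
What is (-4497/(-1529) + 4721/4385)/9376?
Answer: 13468877/31431469520 ≈ 0.00042852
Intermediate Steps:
(-4497/(-1529) + 4721/4385)/9376 = (-4497*(-1/1529) + 4721*(1/4385))*(1/9376) = (4497/1529 + 4721/4385)*(1/9376) = (26937754/6704665)*(1/9376) = 13468877/31431469520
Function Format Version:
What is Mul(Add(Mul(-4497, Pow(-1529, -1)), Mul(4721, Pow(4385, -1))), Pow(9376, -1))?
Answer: Rational(13468877, 31431469520) ≈ 0.00042852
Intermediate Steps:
Mul(Add(Mul(-4497, Pow(-1529, -1)), Mul(4721, Pow(4385, -1))), Pow(9376, -1)) = Mul(Add(Mul(-4497, Rational(-1, 1529)), Mul(4721, Rational(1, 4385))), Rational(1, 9376)) = Mul(Add(Rational(4497, 1529), Rational(4721, 4385)), Rational(1, 9376)) = Mul(Rational(26937754, 6704665), Rational(1, 9376)) = Rational(13468877, 31431469520)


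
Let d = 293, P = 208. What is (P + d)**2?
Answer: 251001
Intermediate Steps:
(P + d)**2 = (208 + 293)**2 = 501**2 = 251001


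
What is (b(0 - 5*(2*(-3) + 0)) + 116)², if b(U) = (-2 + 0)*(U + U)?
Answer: 16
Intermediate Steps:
b(U) = -4*U
(b(0 - 5*(2*(-3) + 0)) + 116)² = (-4*(0 - 5*(2*(-3) + 0)) + 116)² = (-4*(0 - 5*(-6 + 0)) + 116)² = (-4*(0 - 5*(-6)) + 116)² = (-4*(0 + 30) + 116)² = (-4*30 + 116)² = (-120 + 116)² = (-4)² = 16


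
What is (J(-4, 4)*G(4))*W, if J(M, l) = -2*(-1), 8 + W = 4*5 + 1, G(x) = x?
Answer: 104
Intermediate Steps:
W = 13 (W = -8 + (4*5 + 1) = -8 + (20 + 1) = -8 + 21 = 13)
J(M, l) = 2
(J(-4, 4)*G(4))*W = (2*4)*13 = 8*13 = 104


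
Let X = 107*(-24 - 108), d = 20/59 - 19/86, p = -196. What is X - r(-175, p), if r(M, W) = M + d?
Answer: -70777825/5074 ≈ -13949.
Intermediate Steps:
d = 599/5074 (d = 20*(1/59) - 19*1/86 = 20/59 - 19/86 = 599/5074 ≈ 0.11805)
r(M, W) = 599/5074 + M (r(M, W) = M + 599/5074 = 599/5074 + M)
X = -14124 (X = 107*(-132) = -14124)
X - r(-175, p) = -14124 - (599/5074 - 175) = -14124 - 1*(-887351/5074) = -14124 + 887351/5074 = -70777825/5074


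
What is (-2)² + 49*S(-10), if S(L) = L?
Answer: -486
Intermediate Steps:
(-2)² + 49*S(-10) = (-2)² + 49*(-10) = 4 - 490 = -486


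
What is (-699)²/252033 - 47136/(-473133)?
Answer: 27005898269/13249458821 ≈ 2.0383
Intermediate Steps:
(-699)²/252033 - 47136/(-473133) = 488601*(1/252033) - 47136*(-1/473133) = 162867/84011 + 15712/157711 = 27005898269/13249458821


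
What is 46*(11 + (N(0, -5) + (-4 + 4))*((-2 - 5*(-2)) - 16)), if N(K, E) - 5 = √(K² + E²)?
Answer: -3174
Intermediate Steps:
N(K, E) = 5 + √(E² + K²) (N(K, E) = 5 + √(K² + E²) = 5 + √(E² + K²))
46*(11 + (N(0, -5) + (-4 + 4))*((-2 - 5*(-2)) - 16)) = 46*(11 + ((5 + √((-5)² + 0²)) + (-4 + 4))*((-2 - 5*(-2)) - 16)) = 46*(11 + ((5 + √(25 + 0)) + 0)*((-2 + 10) - 16)) = 46*(11 + ((5 + √25) + 0)*(8 - 16)) = 46*(11 + ((5 + 5) + 0)*(-8)) = 46*(11 + (10 + 0)*(-8)) = 46*(11 + 10*(-8)) = 46*(11 - 80) = 46*(-69) = -3174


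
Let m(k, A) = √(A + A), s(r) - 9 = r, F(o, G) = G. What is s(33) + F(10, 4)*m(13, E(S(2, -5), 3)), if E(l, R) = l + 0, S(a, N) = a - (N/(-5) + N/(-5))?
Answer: 42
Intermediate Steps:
S(a, N) = a + 2*N/5 (S(a, N) = a - (N*(-⅕) + N*(-⅕)) = a - (-N/5 - N/5) = a - (-2)*N/5 = a + 2*N/5)
s(r) = 9 + r
E(l, R) = l
m(k, A) = √2*√A (m(k, A) = √(2*A) = √2*√A)
s(33) + F(10, 4)*m(13, E(S(2, -5), 3)) = (9 + 33) + 4*(√2*√(2 + (⅖)*(-5))) = 42 + 4*(√2*√(2 - 2)) = 42 + 4*(√2*√0) = 42 + 4*(√2*0) = 42 + 4*0 = 42 + 0 = 42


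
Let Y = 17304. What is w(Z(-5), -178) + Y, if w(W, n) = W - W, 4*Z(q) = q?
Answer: 17304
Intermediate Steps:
Z(q) = q/4
w(W, n) = 0
w(Z(-5), -178) + Y = 0 + 17304 = 17304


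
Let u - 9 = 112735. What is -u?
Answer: -112744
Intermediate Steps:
u = 112744 (u = 9 + 112735 = 112744)
-u = -1*112744 = -112744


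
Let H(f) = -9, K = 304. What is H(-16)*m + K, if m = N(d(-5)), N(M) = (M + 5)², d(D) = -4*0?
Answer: 79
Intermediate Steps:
d(D) = 0
N(M) = (5 + M)²
m = 25 (m = (5 + 0)² = 5² = 25)
H(-16)*m + K = -9*25 + 304 = -225 + 304 = 79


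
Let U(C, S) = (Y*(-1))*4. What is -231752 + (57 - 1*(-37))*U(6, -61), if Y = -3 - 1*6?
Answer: -228368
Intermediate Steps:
Y = -9 (Y = -3 - 6 = -9)
U(C, S) = 36 (U(C, S) = -9*(-1)*4 = 9*4 = 36)
-231752 + (57 - 1*(-37))*U(6, -61) = -231752 + (57 - 1*(-37))*36 = -231752 + (57 + 37)*36 = -231752 + 94*36 = -231752 + 3384 = -228368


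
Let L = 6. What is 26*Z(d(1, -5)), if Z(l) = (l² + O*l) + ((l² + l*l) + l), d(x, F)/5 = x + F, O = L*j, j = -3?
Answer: 40040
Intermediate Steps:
O = -18 (O = 6*(-3) = -18)
d(x, F) = 5*F + 5*x (d(x, F) = 5*(x + F) = 5*(F + x) = 5*F + 5*x)
Z(l) = -17*l + 3*l² (Z(l) = (l² - 18*l) + ((l² + l*l) + l) = (l² - 18*l) + ((l² + l²) + l) = (l² - 18*l) + (2*l² + l) = (l² - 18*l) + (l + 2*l²) = -17*l + 3*l²)
26*Z(d(1, -5)) = 26*((5*(-5) + 5*1)*(-17 + 3*(5*(-5) + 5*1))) = 26*((-25 + 5)*(-17 + 3*(-25 + 5))) = 26*(-20*(-17 + 3*(-20))) = 26*(-20*(-17 - 60)) = 26*(-20*(-77)) = 26*1540 = 40040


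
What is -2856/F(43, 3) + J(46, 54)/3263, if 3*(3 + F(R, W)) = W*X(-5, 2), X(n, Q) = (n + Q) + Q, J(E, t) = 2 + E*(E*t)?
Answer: 2444048/3263 ≈ 749.02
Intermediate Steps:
J(E, t) = 2 + t*E²
X(n, Q) = n + 2*Q (X(n, Q) = (Q + n) + Q = n + 2*Q)
F(R, W) = -3 - W/3 (F(R, W) = -3 + (W*(-5 + 2*2))/3 = -3 + (W*(-5 + 4))/3 = -3 + (W*(-1))/3 = -3 + (-W)/3 = -3 - W/3)
-2856/F(43, 3) + J(46, 54)/3263 = -2856/(-3 - ⅓*3) + (2 + 54*46²)/3263 = -2856/(-3 - 1) + (2 + 54*2116)*(1/3263) = -2856/(-4) + (2 + 114264)*(1/3263) = -2856*(-¼) + 114266*(1/3263) = 714 + 114266/3263 = 2444048/3263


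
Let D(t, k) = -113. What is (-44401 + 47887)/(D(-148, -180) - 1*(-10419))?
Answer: 1743/5153 ≈ 0.33825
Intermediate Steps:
(-44401 + 47887)/(D(-148, -180) - 1*(-10419)) = (-44401 + 47887)/(-113 - 1*(-10419)) = 3486/(-113 + 10419) = 3486/10306 = 3486*(1/10306) = 1743/5153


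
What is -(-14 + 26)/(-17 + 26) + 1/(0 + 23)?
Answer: -89/69 ≈ -1.2899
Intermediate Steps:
-(-14 + 26)/(-17 + 26) + 1/(0 + 23) = -12/9 + 1/23 = -1*4/3 + 1/23 = -4/3 + 1/23 = -89/69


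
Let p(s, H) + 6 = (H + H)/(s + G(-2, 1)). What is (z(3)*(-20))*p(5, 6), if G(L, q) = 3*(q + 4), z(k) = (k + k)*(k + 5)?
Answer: 5184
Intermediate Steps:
z(k) = 2*k*(5 + k) (z(k) = (2*k)*(5 + k) = 2*k*(5 + k))
G(L, q) = 12 + 3*q (G(L, q) = 3*(4 + q) = 12 + 3*q)
p(s, H) = -6 + 2*H/(15 + s) (p(s, H) = -6 + (H + H)/(s + (12 + 3*1)) = -6 + (2*H)/(s + (12 + 3)) = -6 + (2*H)/(s + 15) = -6 + (2*H)/(15 + s) = -6 + 2*H/(15 + s))
(z(3)*(-20))*p(5, 6) = ((2*3*(5 + 3))*(-20))*(2*(-45 + 6 - 3*5)/(15 + 5)) = ((2*3*8)*(-20))*(2*(-45 + 6 - 15)/20) = (48*(-20))*(2*(1/20)*(-54)) = -960*(-27/5) = 5184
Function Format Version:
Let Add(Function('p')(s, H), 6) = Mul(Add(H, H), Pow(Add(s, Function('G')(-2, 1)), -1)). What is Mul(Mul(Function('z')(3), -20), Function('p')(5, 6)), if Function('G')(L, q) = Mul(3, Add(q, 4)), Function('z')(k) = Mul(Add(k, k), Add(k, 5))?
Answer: 5184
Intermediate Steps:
Function('z')(k) = Mul(2, k, Add(5, k)) (Function('z')(k) = Mul(Mul(2, k), Add(5, k)) = Mul(2, k, Add(5, k)))
Function('G')(L, q) = Add(12, Mul(3, q)) (Function('G')(L, q) = Mul(3, Add(4, q)) = Add(12, Mul(3, q)))
Function('p')(s, H) = Add(-6, Mul(2, H, Pow(Add(15, s), -1))) (Function('p')(s, H) = Add(-6, Mul(Add(H, H), Pow(Add(s, Add(12, Mul(3, 1))), -1))) = Add(-6, Mul(Mul(2, H), Pow(Add(s, Add(12, 3)), -1))) = Add(-6, Mul(Mul(2, H), Pow(Add(s, 15), -1))) = Add(-6, Mul(Mul(2, H), Pow(Add(15, s), -1))) = Add(-6, Mul(2, H, Pow(Add(15, s), -1))))
Mul(Mul(Function('z')(3), -20), Function('p')(5, 6)) = Mul(Mul(Mul(2, 3, Add(5, 3)), -20), Mul(2, Pow(Add(15, 5), -1), Add(-45, 6, Mul(-3, 5)))) = Mul(Mul(Mul(2, 3, 8), -20), Mul(2, Pow(20, -1), Add(-45, 6, -15))) = Mul(Mul(48, -20), Mul(2, Rational(1, 20), -54)) = Mul(-960, Rational(-27, 5)) = 5184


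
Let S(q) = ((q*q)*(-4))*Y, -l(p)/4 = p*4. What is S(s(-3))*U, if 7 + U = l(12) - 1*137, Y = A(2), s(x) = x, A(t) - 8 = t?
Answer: 120960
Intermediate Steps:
l(p) = -16*p (l(p) = -4*p*4 = -16*p)
A(t) = 8 + t
Y = 10 (Y = 8 + 2 = 10)
U = -336 (U = -7 + (-16*12 - 1*137) = -7 + (-192 - 137) = -7 - 329 = -336)
S(q) = -40*q² (S(q) = ((q*q)*(-4))*10 = (q²*(-4))*10 = -4*q²*10 = -40*q²)
S(s(-3))*U = -40*(-3)²*(-336) = -40*9*(-336) = -360*(-336) = 120960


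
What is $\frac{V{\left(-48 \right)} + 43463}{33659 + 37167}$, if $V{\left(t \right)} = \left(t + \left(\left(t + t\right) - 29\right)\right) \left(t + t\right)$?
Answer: $\frac{60071}{70826} \approx 0.84815$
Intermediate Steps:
$V{\left(t \right)} = 2 t \left(-29 + 3 t\right)$ ($V{\left(t \right)} = \left(t + \left(2 t - 29\right)\right) 2 t = \left(t + \left(-29 + 2 t\right)\right) 2 t = \left(-29 + 3 t\right) 2 t = 2 t \left(-29 + 3 t\right)$)
$\frac{V{\left(-48 \right)} + 43463}{33659 + 37167} = \frac{2 \left(-48\right) \left(-29 + 3 \left(-48\right)\right) + 43463}{33659 + 37167} = \frac{2 \left(-48\right) \left(-29 - 144\right) + 43463}{70826} = \left(2 \left(-48\right) \left(-173\right) + 43463\right) \frac{1}{70826} = \left(16608 + 43463\right) \frac{1}{70826} = 60071 \cdot \frac{1}{70826} = \frac{60071}{70826}$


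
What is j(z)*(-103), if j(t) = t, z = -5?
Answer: 515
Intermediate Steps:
j(z)*(-103) = -5*(-103) = 515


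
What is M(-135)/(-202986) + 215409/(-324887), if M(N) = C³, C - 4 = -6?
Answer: -21861206089/32973756291 ≈ -0.66299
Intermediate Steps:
C = -2 (C = 4 - 6 = -2)
M(N) = -8 (M(N) = (-2)³ = -8)
M(-135)/(-202986) + 215409/(-324887) = -8/(-202986) + 215409/(-324887) = -8*(-1/202986) + 215409*(-1/324887) = 4/101493 - 215409/324887 = -21861206089/32973756291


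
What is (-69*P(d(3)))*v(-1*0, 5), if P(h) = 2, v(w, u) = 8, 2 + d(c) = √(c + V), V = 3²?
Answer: -1104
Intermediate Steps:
V = 9
d(c) = -2 + √(9 + c) (d(c) = -2 + √(c + 9) = -2 + √(9 + c))
(-69*P(d(3)))*v(-1*0, 5) = -69*2*8 = -138*8 = -1104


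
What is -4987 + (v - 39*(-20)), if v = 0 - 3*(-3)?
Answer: -4198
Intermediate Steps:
v = 9 (v = 0 + 9 = 9)
-4987 + (v - 39*(-20)) = -4987 + (9 - 39*(-20)) = -4987 + (9 + 780) = -4987 + 789 = -4198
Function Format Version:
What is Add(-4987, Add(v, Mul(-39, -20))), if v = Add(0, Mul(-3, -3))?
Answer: -4198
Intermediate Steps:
v = 9 (v = Add(0, 9) = 9)
Add(-4987, Add(v, Mul(-39, -20))) = Add(-4987, Add(9, Mul(-39, -20))) = Add(-4987, Add(9, 780)) = Add(-4987, 789) = -4198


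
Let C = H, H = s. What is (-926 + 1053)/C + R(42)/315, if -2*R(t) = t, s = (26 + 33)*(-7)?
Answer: -2318/6195 ≈ -0.37417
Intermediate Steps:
s = -413 (s = 59*(-7) = -413)
R(t) = -t/2
H = -413
C = -413
(-926 + 1053)/C + R(42)/315 = (-926 + 1053)/(-413) - ½*42/315 = 127*(-1/413) - 21*1/315 = -127/413 - 1/15 = -2318/6195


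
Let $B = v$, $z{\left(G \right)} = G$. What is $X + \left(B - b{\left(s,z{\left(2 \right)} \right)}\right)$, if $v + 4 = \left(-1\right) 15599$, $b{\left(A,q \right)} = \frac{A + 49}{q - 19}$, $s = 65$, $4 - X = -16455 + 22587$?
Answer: $- \frac{369313}{17} \approx -21724.0$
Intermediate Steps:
$X = -6128$ ($X = 4 - \left(-16455 + 22587\right) = 4 - 6132 = -6128$)
$b{\left(A,q \right)} = \frac{49 + A}{-19 + q}$
$v = -15603$ ($v = -4 - 15599 = -15603$)
$B = -15603$
$X + \left(B - b{\left(s,z{\left(2 \right)} \right)}\right) = -6128 - \left(15603 + \frac{49 + 65}{-19 + 2}\right) = -6128 - \left(15603 + \frac{1}{-17} \cdot 114\right) = -6128 - \left(15603 - \frac{114}{17}\right) = -6128 - \frac{265137}{17} = - \frac{369313}{17}$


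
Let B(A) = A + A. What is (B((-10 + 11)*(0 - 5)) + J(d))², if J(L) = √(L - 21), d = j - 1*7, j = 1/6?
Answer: (-60 + I*√1002)²/36 ≈ 72.167 - 105.51*I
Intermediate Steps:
j = ⅙ ≈ 0.16667
d = -41/6 (d = ⅙ - 1*7 = ⅙ - 7 = -41/6 ≈ -6.8333)
B(A) = 2*A
J(L) = √(-21 + L)
(B((-10 + 11)*(0 - 5)) + J(d))² = (2*((-10 + 11)*(0 - 5)) + √(-21 - 41/6))² = (2*(1*(-5)) + √(-167/6))² = (2*(-5) + I*√1002/6)² = (-10 + I*√1002/6)²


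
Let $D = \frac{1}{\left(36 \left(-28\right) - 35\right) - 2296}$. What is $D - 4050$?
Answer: $- \frac{13522951}{3339} \approx -4050.0$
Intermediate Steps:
$D = - \frac{1}{3339}$ ($D = \frac{1}{\left(-1008 - 35\right) - 2296} = \frac{1}{-1043 - 2296} = \frac{1}{-3339} = - \frac{1}{3339} \approx -0.00029949$)
$D - 4050 = - \frac{1}{3339} - 4050 = - \frac{13522951}{3339}$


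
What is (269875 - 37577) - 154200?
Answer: 78098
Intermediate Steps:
(269875 - 37577) - 154200 = 232298 - 154200 = 78098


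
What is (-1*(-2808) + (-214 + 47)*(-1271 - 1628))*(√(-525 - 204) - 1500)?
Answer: -730411500 + 13147407*I ≈ -7.3041e+8 + 1.3147e+7*I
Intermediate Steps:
(-1*(-2808) + (-214 + 47)*(-1271 - 1628))*(√(-525 - 204) - 1500) = (2808 - 167*(-2899))*(√(-729) - 1500) = (2808 + 484133)*(27*I - 1500) = 486941*(-1500 + 27*I) = -730411500 + 13147407*I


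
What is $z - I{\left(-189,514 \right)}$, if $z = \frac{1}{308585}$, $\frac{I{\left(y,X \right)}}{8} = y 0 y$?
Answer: $\frac{1}{308585} \approx 3.2406 \cdot 10^{-6}$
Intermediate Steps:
$I{\left(y,X \right)} = 0$ ($I{\left(y,X \right)} = 8 y 0 y = 8 \cdot 0 y = 8 \cdot 0 = 0$)
$z = \frac{1}{308585} \approx 3.2406 \cdot 10^{-6}$
$z - I{\left(-189,514 \right)} = \frac{1}{308585} - 0 = \frac{1}{308585} + 0 = \frac{1}{308585}$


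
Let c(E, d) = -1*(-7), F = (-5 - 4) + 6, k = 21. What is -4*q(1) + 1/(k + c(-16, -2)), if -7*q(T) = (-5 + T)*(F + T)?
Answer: 129/28 ≈ 4.6071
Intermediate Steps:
F = -3 (F = -9 + 6 = -3)
q(T) = -(-5 + T)*(-3 + T)/7
c(E, d) = 7
-4*q(1) + 1/(k + c(-16, -2)) = -4*(-15/7 - ⅐*1² + (8/7)*1) + 1/(21 + 7) = -4*(-15/7 - ⅐*1 + 8/7) + 1/28 = -4*(-15/7 - ⅐ + 8/7) + 1/28 = -4*(-8/7) + 1/28 = 32/7 + 1/28 = 129/28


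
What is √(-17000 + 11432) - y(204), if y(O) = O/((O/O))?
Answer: -204 + 8*I*√87 ≈ -204.0 + 74.619*I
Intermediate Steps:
y(O) = O (y(O) = O/1 = O*1 = O)
√(-17000 + 11432) - y(204) = √(-17000 + 11432) - 1*204 = √(-5568) - 204 = 8*I*√87 - 204 = -204 + 8*I*√87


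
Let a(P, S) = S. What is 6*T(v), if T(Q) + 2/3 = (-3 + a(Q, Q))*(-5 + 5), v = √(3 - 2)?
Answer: -4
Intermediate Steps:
v = 1 (v = √1 = 1)
T(Q) = -⅔ (T(Q) = -⅔ + (-3 + Q)*(-5 + 5) = -⅔ + (-3 + Q)*0 = -⅔ + 0 = -⅔)
6*T(v) = 6*(-⅔) = -4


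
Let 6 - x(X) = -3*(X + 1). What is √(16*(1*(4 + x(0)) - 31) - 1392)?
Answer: 4*I*√105 ≈ 40.988*I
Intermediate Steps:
x(X) = 9 + 3*X (x(X) = 6 - (-3)*(X + 1) = 6 - (-3)*(1 + X) = 6 - (-3 - 3*X) = 6 + (3 + 3*X) = 9 + 3*X)
√(16*(1*(4 + x(0)) - 31) - 1392) = √(16*(1*(4 + (9 + 3*0)) - 31) - 1392) = √(16*(1*(4 + (9 + 0)) - 31) - 1392) = √(16*(1*(4 + 9) - 31) - 1392) = √(16*(1*13 - 31) - 1392) = √(16*(13 - 31) - 1392) = √(16*(-18) - 1392) = √(-288 - 1392) = √(-1680) = 4*I*√105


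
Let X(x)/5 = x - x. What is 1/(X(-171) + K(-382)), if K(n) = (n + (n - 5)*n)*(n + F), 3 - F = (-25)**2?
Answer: -1/148041808 ≈ -6.7548e-9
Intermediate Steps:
F = -622 (F = 3 - 1*(-25)**2 = 3 - 1*625 = 3 - 625 = -622)
X(x) = 0 (X(x) = 5*(x - x) = 5*0 = 0)
K(n) = (-622 + n)*(n + n*(-5 + n)) (K(n) = (n + (n - 5)*n)*(n - 622) = (n + (-5 + n)*n)*(-622 + n) = (n + n*(-5 + n))*(-622 + n) = (-622 + n)*(n + n*(-5 + n)))
1/(X(-171) + K(-382)) = 1/(0 - 382*(2488 + (-382)**2 - 626*(-382))) = 1/(0 - 382*(2488 + 145924 + 239132)) = 1/(0 - 382*387544) = 1/(0 - 148041808) = 1/(-148041808) = -1/148041808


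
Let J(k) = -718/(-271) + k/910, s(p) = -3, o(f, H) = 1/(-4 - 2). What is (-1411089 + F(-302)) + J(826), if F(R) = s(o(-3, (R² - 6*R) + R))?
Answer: -24856322921/17615 ≈ -1.4111e+6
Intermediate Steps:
o(f, H) = -⅙ (o(f, H) = 1/(-6) = -⅙)
F(R) = -3
J(k) = 718/271 + k/910 (J(k) = -718*(-1/271) + k*(1/910) = 718/271 + k/910)
(-1411089 + F(-302)) + J(826) = (-1411089 - 3) + (718/271 + (1/910)*826) = -1411092 + (718/271 + 59/65) = -1411092 + 62659/17615 = -24856322921/17615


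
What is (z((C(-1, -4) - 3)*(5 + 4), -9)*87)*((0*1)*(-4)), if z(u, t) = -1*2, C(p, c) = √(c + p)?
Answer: 0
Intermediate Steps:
z(u, t) = -2
(z((C(-1, -4) - 3)*(5 + 4), -9)*87)*((0*1)*(-4)) = (-2*87)*((0*1)*(-4)) = -0*(-4) = -174*0 = 0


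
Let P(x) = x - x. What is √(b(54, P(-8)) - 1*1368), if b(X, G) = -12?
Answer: 2*I*√345 ≈ 37.148*I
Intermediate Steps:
P(x) = 0
√(b(54, P(-8)) - 1*1368) = √(-12 - 1*1368) = √(-12 - 1368) = √(-1380) = 2*I*√345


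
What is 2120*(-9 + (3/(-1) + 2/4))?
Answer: -24380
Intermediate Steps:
2120*(-9 + (3/(-1) + 2/4)) = 2120*(-9 + (3*(-1) + 2*(¼))) = 2120*(-9 + (-3 + ½)) = 2120*(-9 - 5/2) = 2120*(-23/2) = -24380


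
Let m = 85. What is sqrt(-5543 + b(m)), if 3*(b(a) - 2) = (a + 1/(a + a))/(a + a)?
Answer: I*sqrt(160130083)/170 ≈ 74.437*I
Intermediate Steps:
b(a) = 2 + (a + 1/(2*a))/(6*a) (b(a) = 2 + ((a + 1/(a + a))/(a + a))/3 = 2 + ((a + 1/(2*a))/((2*a)))/3 = 2 + ((a + 1/(2*a))*(1/(2*a)))/3 = 2 + ((a + 1/(2*a))/(2*a))/3 = 2 + (a + 1/(2*a))/(6*a))
sqrt(-5543 + b(m)) = sqrt(-5543 + (13/6 + (1/12)/85**2)) = sqrt(-5543 + (13/6 + (1/12)*(1/7225))) = sqrt(-5543 + (13/6 + 1/86700)) = sqrt(-5543 + 62617/28900) = sqrt(-160130083/28900) = I*sqrt(160130083)/170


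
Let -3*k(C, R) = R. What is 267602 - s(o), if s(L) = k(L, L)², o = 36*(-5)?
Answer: 264002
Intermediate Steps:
o = -180
k(C, R) = -R/3
s(L) = L²/9 (s(L) = (-L/3)² = L²/9)
267602 - s(o) = 267602 - (-180)²/9 = 267602 - 32400/9 = 267602 - 1*3600 = 267602 - 3600 = 264002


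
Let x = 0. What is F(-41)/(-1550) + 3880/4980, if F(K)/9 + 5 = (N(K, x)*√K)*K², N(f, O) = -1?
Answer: 62381/77190 + 15129*I*√41/1550 ≈ 0.80815 + 62.499*I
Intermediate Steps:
F(K) = -45 - 9*K^(5/2) (F(K) = -45 + 9*((-√K)*K²) = -45 + 9*(-K^(5/2)) = -45 - 9*K^(5/2))
F(-41)/(-1550) + 3880/4980 = (-45 - 15129*I*√41)/(-1550) + 3880/4980 = (-45 - 15129*I*√41)*(-1/1550) + 3880*(1/4980) = (-45 - 15129*I*√41)*(-1/1550) + 194/249 = (9/310 + 15129*I*√41/1550) + 194/249 = 62381/77190 + 15129*I*√41/1550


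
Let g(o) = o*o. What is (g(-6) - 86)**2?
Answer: 2500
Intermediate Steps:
g(o) = o**2
(g(-6) - 86)**2 = ((-6)**2 - 86)**2 = (36 - 86)**2 = (-50)**2 = 2500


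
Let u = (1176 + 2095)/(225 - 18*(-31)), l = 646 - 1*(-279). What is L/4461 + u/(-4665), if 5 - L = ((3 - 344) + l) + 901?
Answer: -1806860177/5431557465 ≈ -0.33266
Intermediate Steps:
l = 925 (l = 646 + 279 = 925)
u = 3271/783 (u = 3271/(225 + 558) = 3271/783 ≈ 4.1775)
L = -1480 (L = 5 - (((3 - 344) + 925) + 901) = 5 - ((-341 + 925) + 901) = 5 - (584 + 901) = 5 - 1*1485 = 5 - 1485 = -1480)
L/4461 + u/(-4665) = -1480/4461 + (3271/783)/(-4665) = -1480*1/4461 + (3271/783)*(-1/4665) = -1480/4461 - 3271/3652695 = -1806860177/5431557465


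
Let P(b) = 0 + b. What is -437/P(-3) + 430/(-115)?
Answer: 9793/69 ≈ 141.93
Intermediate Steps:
P(b) = b
-437/P(-3) + 430/(-115) = -437/(-3) + 430/(-115) = -437*(-1/3) + 430*(-1/115) = 437/3 - 86/23 = 9793/69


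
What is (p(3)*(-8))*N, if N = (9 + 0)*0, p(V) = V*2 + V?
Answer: 0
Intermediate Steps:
p(V) = 3*V (p(V) = 2*V + V = 3*V)
N = 0 (N = 9*0 = 0)
(p(3)*(-8))*N = ((3*3)*(-8))*0 = (9*(-8))*0 = -72*0 = 0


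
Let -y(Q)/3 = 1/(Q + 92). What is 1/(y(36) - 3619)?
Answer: -128/463235 ≈ -0.00027632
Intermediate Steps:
y(Q) = -3/(92 + Q) (y(Q) = -3/(Q + 92) = -3/(92 + Q))
1/(y(36) - 3619) = 1/(-3/(92 + 36) - 3619) = 1/(-3/128 - 3619) = 1/(-463235/128) = -128/463235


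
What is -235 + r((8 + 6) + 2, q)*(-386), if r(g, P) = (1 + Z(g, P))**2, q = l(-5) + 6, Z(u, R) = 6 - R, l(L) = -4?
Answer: -9885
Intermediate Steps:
q = 2 (q = -4 + 6 = 2)
r(g, P) = (7 - P)**2 (r(g, P) = (1 + (6 - P))**2 = (7 - P)**2)
-235 + r((8 + 6) + 2, q)*(-386) = -235 + (-7 + 2)**2*(-386) = -235 + (-5)**2*(-386) = -235 + 25*(-386) = -235 - 9650 = -9885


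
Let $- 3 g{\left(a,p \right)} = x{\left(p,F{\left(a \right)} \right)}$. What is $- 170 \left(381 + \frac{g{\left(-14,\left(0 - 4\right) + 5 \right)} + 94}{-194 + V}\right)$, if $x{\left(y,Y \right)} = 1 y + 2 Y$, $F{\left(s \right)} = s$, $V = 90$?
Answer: $- \frac{3359285}{52} \approx -64602.0$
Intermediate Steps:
$x{\left(y,Y \right)} = y + 2 Y$
$g{\left(a,p \right)} = - \frac{2 a}{3} - \frac{p}{3}$ ($g{\left(a,p \right)} = - \frac{p + 2 a}{3} = - \frac{2 a}{3} - \frac{p}{3}$)
$- 170 \left(381 + \frac{g{\left(-14,\left(0 - 4\right) + 5 \right)} + 94}{-194 + V}\right) = - 170 \left(381 + \frac{\left(\left(- \frac{2}{3}\right) \left(-14\right) - \frac{\left(0 - 4\right) + 5}{3}\right) + 94}{-194 + 90}\right) = - 170 \left(381 + \frac{\left(\frac{28}{3} - \frac{-4 + 5}{3}\right) + 94}{-104}\right) = - 170 \left(381 + \left(\left(\frac{28}{3} - \frac{1}{3}\right) + 94\right) \left(- \frac{1}{104}\right)\right) = - 170 \left(381 + \left(9 + 94\right) \left(- \frac{1}{104}\right)\right) = - 170 \left(381 + 103 \left(- \frac{1}{104}\right)\right) = - 170 \left(381 - \frac{103}{104}\right) = \left(-170\right) \frac{39521}{104} = - \frac{3359285}{52}$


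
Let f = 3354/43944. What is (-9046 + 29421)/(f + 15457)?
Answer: 149226500/113207627 ≈ 1.3182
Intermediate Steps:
f = 559/7324 (f = 3354*(1/43944) = 559/7324 ≈ 0.076324)
(-9046 + 29421)/(f + 15457) = (-9046 + 29421)/(559/7324 + 15457) = 20375/(113207627/7324) = 20375*(7324/113207627) = 149226500/113207627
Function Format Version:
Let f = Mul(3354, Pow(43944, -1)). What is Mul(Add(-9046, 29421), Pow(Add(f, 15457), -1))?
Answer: Rational(149226500, 113207627) ≈ 1.3182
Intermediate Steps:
f = Rational(559, 7324) (f = Mul(3354, Rational(1, 43944)) = Rational(559, 7324) ≈ 0.076324)
Mul(Add(-9046, 29421), Pow(Add(f, 15457), -1)) = Mul(Add(-9046, 29421), Pow(Add(Rational(559, 7324), 15457), -1)) = Mul(20375, Pow(Rational(113207627, 7324), -1)) = Mul(20375, Rational(7324, 113207627)) = Rational(149226500, 113207627)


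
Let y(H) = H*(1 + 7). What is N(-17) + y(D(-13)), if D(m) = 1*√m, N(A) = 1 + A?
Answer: -16 + 8*I*√13 ≈ -16.0 + 28.844*I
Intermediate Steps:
D(m) = √m
y(H) = 8*H (y(H) = H*8 = 8*H)
N(-17) + y(D(-13)) = (1 - 17) + 8*√(-13) = -16 + 8*(I*√13) = -16 + 8*I*√13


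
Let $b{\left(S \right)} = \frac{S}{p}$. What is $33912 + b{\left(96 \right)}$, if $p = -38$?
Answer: $\frac{644280}{19} \approx 33910.0$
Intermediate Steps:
$b{\left(S \right)} = - \frac{S}{38}$ ($b{\left(S \right)} = \frac{S}{-38} = S \left(- \frac{1}{38}\right) = - \frac{S}{38}$)
$33912 + b{\left(96 \right)} = 33912 - \frac{48}{19} = \frac{644280}{19}$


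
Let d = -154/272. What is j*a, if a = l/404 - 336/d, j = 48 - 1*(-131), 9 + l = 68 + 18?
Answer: 472230461/4444 ≈ 1.0626e+5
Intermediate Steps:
l = 77 (l = -9 + (68 + 18) = -9 + 86 = 77)
d = -77/136 (d = -154*1/272 = -77/136 ≈ -0.56618)
j = 179 (j = 48 + 131 = 179)
a = 2638159/4444 (a = 77/404 - 336/(-77/136) = 77*(1/404) - 336*(-136/77) = 77/404 + 6528/11 = 2638159/4444 ≈ 593.65)
j*a = 179*(2638159/4444) = 472230461/4444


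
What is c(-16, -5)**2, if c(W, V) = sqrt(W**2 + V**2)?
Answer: 281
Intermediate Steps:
c(W, V) = sqrt(V**2 + W**2)
c(-16, -5)**2 = (sqrt((-5)**2 + (-16)**2))**2 = (sqrt(25 + 256))**2 = (sqrt(281))**2 = 281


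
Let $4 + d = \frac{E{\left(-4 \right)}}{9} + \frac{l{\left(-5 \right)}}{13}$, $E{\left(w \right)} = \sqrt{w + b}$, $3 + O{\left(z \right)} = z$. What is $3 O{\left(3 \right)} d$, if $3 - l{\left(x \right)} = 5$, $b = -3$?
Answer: $0$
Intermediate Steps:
$O{\left(z \right)} = -3 + z$
$E{\left(w \right)} = \sqrt{-3 + w}$ ($E{\left(w \right)} = \sqrt{w - 3} = \sqrt{-3 + w}$)
$l{\left(x \right)} = -2$ ($l{\left(x \right)} = 3 - 5 = -2$)
$d = - \frac{54}{13} + \frac{i \sqrt{7}}{9}$ ($d = -4 + \left(\frac{\sqrt{-3 - 4}}{9} - \frac{2}{13}\right) = -4 + \left(\sqrt{-7} \cdot \frac{1}{9} - \frac{2}{13}\right) = -4 - \left(\frac{2}{13} - i \sqrt{7} \cdot \frac{1}{9}\right) = -4 - \left(\frac{2}{13} - \frac{i \sqrt{7}}{9}\right) = - \frac{54}{13} + \frac{i \sqrt{7}}{9} \approx -4.1538 + 0.29397 i$)
$3 O{\left(3 \right)} d = 3 \left(-3 + 3\right) \left(- \frac{54}{13} + \frac{i \sqrt{7}}{9}\right) = 3 \cdot 0 \left(- \frac{54}{13} + \frac{i \sqrt{7}}{9}\right) = 0 \left(- \frac{54}{13} + \frac{i \sqrt{7}}{9}\right) = 0$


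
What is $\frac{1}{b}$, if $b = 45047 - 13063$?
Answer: $\frac{1}{31984} \approx 3.1266 \cdot 10^{-5}$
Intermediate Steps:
$b = 31984$ ($b = 45047 - 13063 = 31984$)
$\frac{1}{b} = \frac{1}{31984}$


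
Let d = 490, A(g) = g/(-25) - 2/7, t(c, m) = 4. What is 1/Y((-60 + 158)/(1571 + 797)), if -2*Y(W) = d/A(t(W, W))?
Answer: 78/42875 ≈ 0.0018192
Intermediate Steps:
A(g) = -2/7 - g/25 (A(g) = g*(-1/25) - 2*⅐ = -g/25 - 2/7 = -2/7 - g/25)
Y(W) = 42875/78 (Y(W) = -245/(-2/7 - 1/25*4) = -245/(-2/7 - 4/25) = -245/(-78/175) = -245*(-175)/78 = -½*(-42875/39) = 42875/78)
1/Y((-60 + 158)/(1571 + 797)) = 1/(42875/78) = 78/42875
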